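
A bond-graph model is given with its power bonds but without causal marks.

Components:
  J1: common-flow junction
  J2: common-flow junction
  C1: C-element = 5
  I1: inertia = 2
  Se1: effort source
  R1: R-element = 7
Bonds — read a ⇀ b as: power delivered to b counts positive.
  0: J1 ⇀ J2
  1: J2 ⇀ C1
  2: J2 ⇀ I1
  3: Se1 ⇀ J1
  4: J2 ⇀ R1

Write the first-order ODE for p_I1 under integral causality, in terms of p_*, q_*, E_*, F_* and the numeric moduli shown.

dp_I1/dt = E_Se1 - 7*p_I1/2 - q_C1/5

#3 →J1  (Se1 fixes effort; stroke away)
#0 →J2  (J1: last free bond brings flow in)
#1 →J2  (C1 integral (e out))
#2 →I1  (I1 integral (f out))
#4 →J2  (J2: bond 2 brought flow, rest push out)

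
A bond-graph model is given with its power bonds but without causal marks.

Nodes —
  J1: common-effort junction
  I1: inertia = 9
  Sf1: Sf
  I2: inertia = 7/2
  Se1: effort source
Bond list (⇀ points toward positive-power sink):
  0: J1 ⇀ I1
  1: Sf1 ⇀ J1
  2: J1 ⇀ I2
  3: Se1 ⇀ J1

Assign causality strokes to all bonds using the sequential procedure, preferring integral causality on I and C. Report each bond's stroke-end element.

bond 1 |Sf1  (Sf1 (Sf) sets flow on bond)
bond 3 |J1  (Se1 fixes effort; stroke away)
bond 0 |I1  (J1 effort already set via bond 3)
bond 2 |I2  (common-e at J1 fixed by 3)

#0 →I1
#1 →Sf1
#2 →I2
#3 →J1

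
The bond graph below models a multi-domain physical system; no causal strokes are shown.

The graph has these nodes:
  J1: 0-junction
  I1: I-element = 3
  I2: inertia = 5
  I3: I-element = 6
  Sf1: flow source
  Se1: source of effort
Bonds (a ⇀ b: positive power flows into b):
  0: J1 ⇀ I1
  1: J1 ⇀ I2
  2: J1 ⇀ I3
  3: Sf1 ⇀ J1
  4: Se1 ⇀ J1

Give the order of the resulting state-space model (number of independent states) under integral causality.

3  (I1, I2, I3 all integral)

b3 stroke at Sf1  (Sf1 (Sf) sets flow on bond)
b4 stroke at J1  (Se1: effort source, stroke at far end)
b0 stroke at I1  (0-jn J1 has e-setter on 4)
b1 stroke at I2  (J1 effort already set via bond 4)
b2 stroke at I3  (0-jn J1 has e-setter on 4)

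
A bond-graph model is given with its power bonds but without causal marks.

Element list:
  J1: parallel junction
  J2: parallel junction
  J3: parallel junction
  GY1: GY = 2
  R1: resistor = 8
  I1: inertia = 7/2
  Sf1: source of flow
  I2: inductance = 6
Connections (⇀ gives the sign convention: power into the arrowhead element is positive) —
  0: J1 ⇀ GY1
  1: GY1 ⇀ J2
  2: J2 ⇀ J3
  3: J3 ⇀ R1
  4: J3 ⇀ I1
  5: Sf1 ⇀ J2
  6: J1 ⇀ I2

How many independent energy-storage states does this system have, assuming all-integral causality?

2  (I1, I2 all integral)

bond 5 →Sf1  (source Sf1 imposes f)
bond 4 →I1  (I1: I, integral causality)
bond 6 →I2  (I2 integral (f out))
bond 0 →J1  (J1 needs exactly one e-in)
bond 1 →J2  (through GY1, causality inverts; strokes same side of GY1)
bond 2 →J3  (J2 effort already set via bond 1)
bond 3 →R1  (J3: bond 2 brought effort, rest push out)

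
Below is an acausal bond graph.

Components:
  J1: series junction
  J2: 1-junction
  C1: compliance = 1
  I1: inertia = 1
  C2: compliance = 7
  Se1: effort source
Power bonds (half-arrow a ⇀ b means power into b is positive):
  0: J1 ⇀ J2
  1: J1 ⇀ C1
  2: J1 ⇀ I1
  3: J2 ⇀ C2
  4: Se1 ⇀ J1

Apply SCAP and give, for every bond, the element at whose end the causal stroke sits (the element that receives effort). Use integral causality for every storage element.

β0 stroke at J1
β1 stroke at J1
β2 stroke at I1
β3 stroke at J2
β4 stroke at J1

#4 →J1  (Se1 fixes effort; stroke away)
#1 →J1  (C1: C, integral causality)
#2 →I1  (I1 outputs flow p/I1)
#0 →J1  (common-f at J1 fixed by 2)
#3 →J2  (J2 flow already set via bond 0)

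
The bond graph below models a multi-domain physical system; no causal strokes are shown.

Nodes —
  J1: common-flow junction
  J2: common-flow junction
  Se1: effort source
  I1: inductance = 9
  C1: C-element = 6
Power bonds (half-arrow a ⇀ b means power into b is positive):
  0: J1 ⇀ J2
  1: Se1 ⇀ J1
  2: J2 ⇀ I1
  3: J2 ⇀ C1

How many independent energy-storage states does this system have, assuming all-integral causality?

β1 stroke→J1  (Se1: effort source, stroke at far end)
β0 stroke→J2  (closing 1-jn rule on J1)
β2 stroke→I1  (I1: I, integral causality)
β3 stroke→J2  (J2 flow already set via bond 2)

2  (C1, I1 all integral)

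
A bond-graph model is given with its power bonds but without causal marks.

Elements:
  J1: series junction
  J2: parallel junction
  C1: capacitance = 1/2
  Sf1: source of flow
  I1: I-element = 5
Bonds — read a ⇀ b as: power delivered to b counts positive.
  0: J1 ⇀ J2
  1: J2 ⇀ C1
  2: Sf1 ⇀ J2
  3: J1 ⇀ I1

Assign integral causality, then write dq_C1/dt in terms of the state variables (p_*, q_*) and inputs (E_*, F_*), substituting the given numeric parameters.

dq_C1/dt = F_Sf1 + p_I1/5

b2 stroke→Sf1  (Sf1 (Sf) sets flow on bond)
b1 stroke→J2  (prefer integral on C1)
b0 stroke→J1  (J2 effort already set via bond 1)
b3 stroke→I1  (J1 needs exactly one f-in)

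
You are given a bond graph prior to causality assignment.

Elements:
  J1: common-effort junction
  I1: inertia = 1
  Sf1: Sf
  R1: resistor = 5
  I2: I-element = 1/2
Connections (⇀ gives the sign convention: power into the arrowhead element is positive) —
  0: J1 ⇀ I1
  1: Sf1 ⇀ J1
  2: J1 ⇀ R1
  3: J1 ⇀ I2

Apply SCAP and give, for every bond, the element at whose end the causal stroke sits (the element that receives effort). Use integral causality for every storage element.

β1 stroke at Sf1  (Sf1 fixes flow; stroke at Sf1)
β0 stroke at I1  (I1 outputs flow p/I1)
β3 stroke at I2  (I2 integral (f out))
β2 stroke at J1  (J1 needs exactly one e-in)

#0 |I1
#1 |Sf1
#2 |J1
#3 |I2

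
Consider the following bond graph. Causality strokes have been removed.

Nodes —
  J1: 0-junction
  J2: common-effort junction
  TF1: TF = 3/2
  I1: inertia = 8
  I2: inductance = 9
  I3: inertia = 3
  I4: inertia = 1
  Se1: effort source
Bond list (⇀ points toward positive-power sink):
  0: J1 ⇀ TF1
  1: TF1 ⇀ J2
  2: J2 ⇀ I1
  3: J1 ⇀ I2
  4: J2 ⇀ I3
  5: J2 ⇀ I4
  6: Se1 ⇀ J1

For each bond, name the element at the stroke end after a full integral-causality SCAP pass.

bond 0 stroke at TF1
bond 1 stroke at J2
bond 2 stroke at I1
bond 3 stroke at I2
bond 4 stroke at I3
bond 5 stroke at I4
bond 6 stroke at J1

bond 6 stroke at J1  (Se1: effort source, stroke at far end)
bond 0 stroke at TF1  (common-e at J1 fixed by 6)
bond 3 stroke at I2  (common-e at J1 fixed by 6)
bond 1 stroke at J2  (through TF1, causality passes straight; one stroke at TF1)
bond 2 stroke at I1  (0-jn J2 has e-setter on 1)
bond 4 stroke at I3  (J2 effort already set via bond 1)
bond 5 stroke at I4  (0-jn J2 has e-setter on 1)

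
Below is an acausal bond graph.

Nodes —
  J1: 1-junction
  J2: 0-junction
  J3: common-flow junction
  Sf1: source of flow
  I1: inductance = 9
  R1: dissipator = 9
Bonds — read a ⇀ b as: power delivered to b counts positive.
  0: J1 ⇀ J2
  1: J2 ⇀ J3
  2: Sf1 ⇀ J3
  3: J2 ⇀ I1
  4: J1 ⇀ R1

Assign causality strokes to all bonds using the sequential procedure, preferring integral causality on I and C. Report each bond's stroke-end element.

#2 stroke→Sf1  (Sf1: flow source, stroke at near end)
#1 stroke→J3  (common-f at J3 fixed by 2)
#3 stroke→I1  (I1 integral (f out))
#0 stroke→J2  (closing 0-jn rule on J2)
#4 stroke→J1  (1-jn J1 has f-setter on 0)

#0 |J2
#1 |J3
#2 |Sf1
#3 |I1
#4 |J1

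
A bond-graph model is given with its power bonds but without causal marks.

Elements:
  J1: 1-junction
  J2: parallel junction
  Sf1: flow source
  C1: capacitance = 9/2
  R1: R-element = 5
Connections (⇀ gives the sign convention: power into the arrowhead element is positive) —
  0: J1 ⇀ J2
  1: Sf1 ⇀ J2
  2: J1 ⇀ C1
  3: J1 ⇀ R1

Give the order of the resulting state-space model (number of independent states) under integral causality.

1  (C1 all integral)

b1 →Sf1  (Sf1 fixes flow; stroke at Sf1)
b0 →J2  (only one effort-in slot at J2)
b2 →J1  (J1 flow already set via bond 0)
b3 →J1  (common-f at J1 fixed by 0)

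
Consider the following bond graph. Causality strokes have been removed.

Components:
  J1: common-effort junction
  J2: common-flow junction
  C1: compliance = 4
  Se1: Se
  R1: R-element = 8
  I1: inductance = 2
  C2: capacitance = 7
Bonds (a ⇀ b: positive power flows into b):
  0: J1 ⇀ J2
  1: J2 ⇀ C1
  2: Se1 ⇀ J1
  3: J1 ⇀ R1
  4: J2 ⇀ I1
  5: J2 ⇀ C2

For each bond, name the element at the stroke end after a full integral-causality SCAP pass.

β2 →J1  (Se1 fixes effort; stroke away)
β0 →J2  (common-e at J1 fixed by 2)
β3 →R1  (J1: bond 2 brought effort, rest push out)
β1 →J2  (C1 integral (e out))
β4 →I1  (I1: I, integral causality)
β5 →J2  (1-jn J2 has f-setter on 4)

bond 0 stroke at J2
bond 1 stroke at J2
bond 2 stroke at J1
bond 3 stroke at R1
bond 4 stroke at I1
bond 5 stroke at J2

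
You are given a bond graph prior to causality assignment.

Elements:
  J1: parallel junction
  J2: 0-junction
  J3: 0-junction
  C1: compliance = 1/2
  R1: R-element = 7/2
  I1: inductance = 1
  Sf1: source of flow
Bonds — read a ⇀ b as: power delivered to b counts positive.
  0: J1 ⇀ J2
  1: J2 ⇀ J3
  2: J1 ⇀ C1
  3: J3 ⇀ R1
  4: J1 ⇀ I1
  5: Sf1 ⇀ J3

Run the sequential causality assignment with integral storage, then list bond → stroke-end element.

b0 |J2
b1 |J3
b2 |J1
b3 |R1
b4 |I1
b5 |Sf1

b5 stroke→Sf1  (Sf1: flow source, stroke at near end)
b2 stroke→J1  (C1: C, integral causality)
b0 stroke→J2  (0-jn J1 has e-setter on 2)
b4 stroke→I1  (common-e at J1 fixed by 2)
b1 stroke→J3  (common-e at J2 fixed by 0)
b3 stroke→R1  (J3: bond 1 brought effort, rest push out)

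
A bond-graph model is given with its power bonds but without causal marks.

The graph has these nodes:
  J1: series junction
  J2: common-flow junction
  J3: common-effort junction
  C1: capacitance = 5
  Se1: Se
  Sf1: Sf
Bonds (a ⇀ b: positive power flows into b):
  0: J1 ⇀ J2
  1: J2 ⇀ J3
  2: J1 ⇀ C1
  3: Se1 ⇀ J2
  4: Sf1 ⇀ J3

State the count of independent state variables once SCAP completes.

1  (C1 all integral)

β3 |J2  (Se1: effort source, stroke at far end)
β4 |Sf1  (source Sf1 imposes f)
β1 |J3  (J3: last free bond brings effort in)
β0 |J2  (common-f at J2 fixed by 1)
β2 |J1  (1-jn J1 has f-setter on 0)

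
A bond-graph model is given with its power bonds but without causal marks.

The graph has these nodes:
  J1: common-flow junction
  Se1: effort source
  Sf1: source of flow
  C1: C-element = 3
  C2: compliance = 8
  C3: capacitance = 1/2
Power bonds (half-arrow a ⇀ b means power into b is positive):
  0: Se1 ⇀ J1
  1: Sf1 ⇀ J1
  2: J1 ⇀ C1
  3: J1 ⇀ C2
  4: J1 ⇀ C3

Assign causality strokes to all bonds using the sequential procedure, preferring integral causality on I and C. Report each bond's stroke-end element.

#0 stroke→J1
#1 stroke→Sf1
#2 stroke→J1
#3 stroke→J1
#4 stroke→J1

bond 0 →J1  (source Se1 imposes e)
bond 1 →Sf1  (Sf1: flow source, stroke at near end)
bond 2 →J1  (common-f at J1 fixed by 1)
bond 3 →J1  (J1: bond 1 brought flow, rest push out)
bond 4 →J1  (common-f at J1 fixed by 1)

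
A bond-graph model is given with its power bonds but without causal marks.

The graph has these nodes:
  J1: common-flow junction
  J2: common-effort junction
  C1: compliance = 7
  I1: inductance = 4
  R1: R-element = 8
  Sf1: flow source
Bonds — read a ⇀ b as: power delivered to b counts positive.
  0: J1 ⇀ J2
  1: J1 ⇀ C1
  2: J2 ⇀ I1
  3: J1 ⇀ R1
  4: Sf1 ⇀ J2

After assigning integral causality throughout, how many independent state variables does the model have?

β4 stroke at Sf1  (Sf1: flow source, stroke at near end)
β1 stroke at J1  (C1 integral (e out))
β2 stroke at I1  (prefer integral on I1)
β0 stroke at J2  (only one effort-in slot at J2)
β3 stroke at J1  (common-f at J1 fixed by 0)

2  (C1, I1 all integral)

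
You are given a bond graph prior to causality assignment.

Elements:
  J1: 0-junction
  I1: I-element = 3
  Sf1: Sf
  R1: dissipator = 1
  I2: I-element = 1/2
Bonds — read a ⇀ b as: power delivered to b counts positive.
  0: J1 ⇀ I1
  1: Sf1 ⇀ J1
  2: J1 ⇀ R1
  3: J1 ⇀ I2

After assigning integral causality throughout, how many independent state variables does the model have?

b1 stroke→Sf1  (Sf1: flow source, stroke at near end)
b0 stroke→I1  (I1 integral (f out))
b3 stroke→I2  (I2: I, integral causality)
b2 stroke→J1  (only one effort-in slot at J1)

2  (I1, I2 all integral)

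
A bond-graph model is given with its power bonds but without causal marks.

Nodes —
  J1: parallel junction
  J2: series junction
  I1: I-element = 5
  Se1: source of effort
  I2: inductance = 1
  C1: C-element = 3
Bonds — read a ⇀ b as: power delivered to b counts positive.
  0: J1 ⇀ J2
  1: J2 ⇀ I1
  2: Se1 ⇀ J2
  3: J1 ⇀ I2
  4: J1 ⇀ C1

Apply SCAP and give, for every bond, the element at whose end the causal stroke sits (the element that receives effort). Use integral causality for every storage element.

bond 2 stroke at J2  (source Se1 imposes e)
bond 1 stroke at I1  (I1 outputs flow p/I1)
bond 0 stroke at J2  (1-jn J2 has f-setter on 1)
bond 3 stroke at I2  (I2 outputs flow p/I2)
bond 4 stroke at J1  (J1 needs exactly one e-in)

b0 stroke at J2
b1 stroke at I1
b2 stroke at J2
b3 stroke at I2
b4 stroke at J1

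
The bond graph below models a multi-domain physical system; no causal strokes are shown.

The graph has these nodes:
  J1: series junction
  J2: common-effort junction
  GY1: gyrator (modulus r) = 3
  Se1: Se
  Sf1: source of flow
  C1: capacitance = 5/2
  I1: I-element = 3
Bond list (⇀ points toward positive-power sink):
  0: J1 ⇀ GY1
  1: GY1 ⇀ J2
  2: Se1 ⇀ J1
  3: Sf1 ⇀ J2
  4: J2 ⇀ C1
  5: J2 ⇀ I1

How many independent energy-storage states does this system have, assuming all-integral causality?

β2 |J1  (Se1 (Se) sets effort on bond)
β3 |Sf1  (Sf1 fixes flow; stroke at Sf1)
β0 |GY1  (J1: last free bond brings flow in)
β1 |GY1  (through GY1, causality inverts; strokes same side of GY1)
β4 |J2  (C1 integral (e out))
β5 |I1  (J2: bond 4 brought effort, rest push out)

2  (C1, I1 all integral)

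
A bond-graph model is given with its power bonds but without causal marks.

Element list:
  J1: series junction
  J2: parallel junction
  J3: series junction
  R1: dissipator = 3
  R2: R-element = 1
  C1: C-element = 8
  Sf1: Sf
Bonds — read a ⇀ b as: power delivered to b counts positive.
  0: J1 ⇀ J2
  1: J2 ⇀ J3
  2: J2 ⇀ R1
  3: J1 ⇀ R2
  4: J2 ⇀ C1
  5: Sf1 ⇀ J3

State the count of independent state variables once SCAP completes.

1  (C1 all integral)

β5 →Sf1  (Sf1 (Sf) sets flow on bond)
β1 →J3  (common-f at J3 fixed by 5)
β4 →J2  (C1: C, integral causality)
β0 →J1  (0-jn J2 has e-setter on 4)
β2 →R1  (0-jn J2 has e-setter on 4)
β3 →R2  (J1: last free bond brings flow in)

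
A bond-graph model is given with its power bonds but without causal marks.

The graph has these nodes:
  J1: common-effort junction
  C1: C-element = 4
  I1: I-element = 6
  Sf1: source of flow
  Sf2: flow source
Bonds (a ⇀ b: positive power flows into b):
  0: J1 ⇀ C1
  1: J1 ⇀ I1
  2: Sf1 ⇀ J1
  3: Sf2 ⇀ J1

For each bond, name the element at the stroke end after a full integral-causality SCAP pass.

#2 stroke→Sf1  (source Sf1 imposes f)
#3 stroke→Sf2  (Sf2 fixes flow; stroke at Sf2)
#0 stroke→J1  (C1 outputs effort q/C1)
#1 stroke→I1  (J1: bond 0 brought effort, rest push out)

β0 stroke at J1
β1 stroke at I1
β2 stroke at Sf1
β3 stroke at Sf2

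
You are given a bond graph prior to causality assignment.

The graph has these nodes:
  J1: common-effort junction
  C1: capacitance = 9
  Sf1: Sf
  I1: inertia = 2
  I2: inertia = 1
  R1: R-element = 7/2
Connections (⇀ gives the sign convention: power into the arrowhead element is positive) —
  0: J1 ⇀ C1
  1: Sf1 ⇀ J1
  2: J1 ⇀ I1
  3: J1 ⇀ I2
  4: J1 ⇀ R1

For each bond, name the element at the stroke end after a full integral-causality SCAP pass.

bond 0 →J1
bond 1 →Sf1
bond 2 →I1
bond 3 →I2
bond 4 →R1

b1 stroke at Sf1  (source Sf1 imposes f)
b0 stroke at J1  (C1 integral (e out))
b2 stroke at I1  (0-jn J1 has e-setter on 0)
b3 stroke at I2  (0-jn J1 has e-setter on 0)
b4 stroke at R1  (J1: bond 0 brought effort, rest push out)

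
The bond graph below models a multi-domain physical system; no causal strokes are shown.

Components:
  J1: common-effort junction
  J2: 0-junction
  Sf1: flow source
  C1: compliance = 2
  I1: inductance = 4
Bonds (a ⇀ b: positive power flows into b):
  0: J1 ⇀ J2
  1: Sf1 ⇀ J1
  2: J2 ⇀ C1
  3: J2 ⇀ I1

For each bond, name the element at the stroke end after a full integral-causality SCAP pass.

b1 stroke at Sf1  (source Sf1 imposes f)
b0 stroke at J1  (closing 0-jn rule on J1)
b2 stroke at J2  (C1 outputs effort q/C1)
b3 stroke at I1  (common-e at J2 fixed by 2)

#0 stroke→J1
#1 stroke→Sf1
#2 stroke→J2
#3 stroke→I1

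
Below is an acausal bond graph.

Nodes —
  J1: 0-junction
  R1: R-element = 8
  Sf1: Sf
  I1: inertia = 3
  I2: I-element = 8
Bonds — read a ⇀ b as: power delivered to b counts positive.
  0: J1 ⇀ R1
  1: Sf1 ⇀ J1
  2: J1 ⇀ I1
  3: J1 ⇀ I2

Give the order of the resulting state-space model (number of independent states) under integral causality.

b1 stroke→Sf1  (source Sf1 imposes f)
b2 stroke→I1  (I1: I, integral causality)
b3 stroke→I2  (I2: I, integral causality)
b0 stroke→J1  (J1: last free bond brings effort in)

2  (I1, I2 all integral)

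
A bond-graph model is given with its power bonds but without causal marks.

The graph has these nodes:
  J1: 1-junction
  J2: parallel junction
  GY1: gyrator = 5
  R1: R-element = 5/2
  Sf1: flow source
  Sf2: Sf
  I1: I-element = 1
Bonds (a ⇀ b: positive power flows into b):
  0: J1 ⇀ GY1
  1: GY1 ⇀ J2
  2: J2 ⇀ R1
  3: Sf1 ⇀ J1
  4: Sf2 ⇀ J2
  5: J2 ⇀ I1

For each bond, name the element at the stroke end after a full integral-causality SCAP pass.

#0 stroke at J1
#1 stroke at J2
#2 stroke at R1
#3 stroke at Sf1
#4 stroke at Sf2
#5 stroke at I1

bond 3 |Sf1  (Sf1: flow source, stroke at near end)
bond 4 |Sf2  (Sf2 fixes flow; stroke at Sf2)
bond 0 |J1  (common-f at J1 fixed by 3)
bond 1 |J2  (GY1: gyrator matches bond 0)
bond 2 |R1  (J2 effort already set via bond 1)
bond 5 |I1  (0-jn J2 has e-setter on 1)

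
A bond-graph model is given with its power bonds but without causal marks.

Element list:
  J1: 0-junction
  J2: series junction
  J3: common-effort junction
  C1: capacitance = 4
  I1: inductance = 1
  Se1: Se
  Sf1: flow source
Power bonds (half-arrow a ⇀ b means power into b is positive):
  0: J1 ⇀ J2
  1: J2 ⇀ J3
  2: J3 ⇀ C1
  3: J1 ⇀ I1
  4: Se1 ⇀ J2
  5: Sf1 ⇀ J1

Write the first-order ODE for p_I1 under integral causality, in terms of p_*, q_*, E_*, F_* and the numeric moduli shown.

dp_I1/dt = -E_Se1 + q_C1/4

β4 stroke→J2  (Se1: effort source, stroke at far end)
β5 stroke→Sf1  (Sf1 fixes flow; stroke at Sf1)
β2 stroke→J3  (C1 outputs effort q/C1)
β1 stroke→J2  (J3: bond 2 brought effort, rest push out)
β0 stroke→J1  (J2: last free bond brings flow in)
β3 stroke→I1  (common-e at J1 fixed by 0)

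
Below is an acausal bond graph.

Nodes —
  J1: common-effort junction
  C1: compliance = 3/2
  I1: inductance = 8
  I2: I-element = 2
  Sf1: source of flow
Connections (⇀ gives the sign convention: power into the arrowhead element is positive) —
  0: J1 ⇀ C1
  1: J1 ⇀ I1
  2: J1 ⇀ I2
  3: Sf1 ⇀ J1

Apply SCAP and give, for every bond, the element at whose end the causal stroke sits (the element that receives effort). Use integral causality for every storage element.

β3 →Sf1  (Sf1 (Sf) sets flow on bond)
β0 →J1  (prefer integral on C1)
β1 →I1  (0-jn J1 has e-setter on 0)
β2 →I2  (J1: bond 0 brought effort, rest push out)

bond 0 →J1
bond 1 →I1
bond 2 →I2
bond 3 →Sf1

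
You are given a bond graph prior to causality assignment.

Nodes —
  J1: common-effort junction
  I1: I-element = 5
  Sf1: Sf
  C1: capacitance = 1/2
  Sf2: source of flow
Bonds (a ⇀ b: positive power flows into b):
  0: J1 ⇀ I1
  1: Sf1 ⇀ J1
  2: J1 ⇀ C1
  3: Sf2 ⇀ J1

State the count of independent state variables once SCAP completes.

2  (C1, I1 all integral)

bond 1 stroke at Sf1  (Sf1 fixes flow; stroke at Sf1)
bond 3 stroke at Sf2  (Sf2 fixes flow; stroke at Sf2)
bond 0 stroke at I1  (prefer integral on I1)
bond 2 stroke at J1  (only one effort-in slot at J1)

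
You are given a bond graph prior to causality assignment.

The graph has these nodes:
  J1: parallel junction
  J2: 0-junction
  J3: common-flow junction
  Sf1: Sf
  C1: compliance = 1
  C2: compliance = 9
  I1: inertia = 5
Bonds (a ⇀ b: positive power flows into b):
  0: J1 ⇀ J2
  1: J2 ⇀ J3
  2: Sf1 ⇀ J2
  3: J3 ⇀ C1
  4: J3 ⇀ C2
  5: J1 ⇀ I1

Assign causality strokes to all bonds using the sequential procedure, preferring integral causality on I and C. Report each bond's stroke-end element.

bond 0 stroke at J1
bond 1 stroke at J2
bond 2 stroke at Sf1
bond 3 stroke at J3
bond 4 stroke at J3
bond 5 stroke at I1

bond 2 |Sf1  (source Sf1 imposes f)
bond 3 |J3  (prefer integral on C1)
bond 4 |J3  (C2 outputs effort q/C2)
bond 1 |J2  (closing 1-jn rule on J3)
bond 0 |J1  (J2 effort already set via bond 1)
bond 5 |I1  (J1: bond 0 brought effort, rest push out)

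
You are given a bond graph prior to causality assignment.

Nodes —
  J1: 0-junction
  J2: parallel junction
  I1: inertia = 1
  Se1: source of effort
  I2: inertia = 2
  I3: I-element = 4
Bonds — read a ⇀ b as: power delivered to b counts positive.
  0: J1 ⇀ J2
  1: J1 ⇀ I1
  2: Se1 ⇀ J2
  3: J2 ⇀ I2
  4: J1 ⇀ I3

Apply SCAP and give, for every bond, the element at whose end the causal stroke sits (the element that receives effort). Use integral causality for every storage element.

bond 2 |J2  (Se1 (Se) sets effort on bond)
bond 0 |J1  (J2 effort already set via bond 2)
bond 3 |I2  (0-jn J2 has e-setter on 2)
bond 1 |I1  (common-e at J1 fixed by 0)
bond 4 |I3  (J1: bond 0 brought effort, rest push out)

b0 →J1
b1 →I1
b2 →J2
b3 →I2
b4 →I3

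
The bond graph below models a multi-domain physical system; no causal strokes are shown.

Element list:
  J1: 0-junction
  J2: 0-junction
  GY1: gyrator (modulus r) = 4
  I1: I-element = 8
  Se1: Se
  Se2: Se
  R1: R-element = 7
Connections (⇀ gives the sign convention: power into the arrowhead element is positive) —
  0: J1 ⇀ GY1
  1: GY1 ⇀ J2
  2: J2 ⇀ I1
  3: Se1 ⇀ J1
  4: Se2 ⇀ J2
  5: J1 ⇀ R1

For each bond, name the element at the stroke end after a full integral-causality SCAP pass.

b3 |J1  (source Se1 imposes e)
b4 |J2  (Se2 fixes effort; stroke away)
b0 |GY1  (J1 effort already set via bond 3)
b5 |R1  (0-jn J1 has e-setter on 3)
b1 |GY1  (J2 effort already set via bond 4)
b2 |I1  (J2: bond 4 brought effort, rest push out)

bond 0 stroke→GY1
bond 1 stroke→GY1
bond 2 stroke→I1
bond 3 stroke→J1
bond 4 stroke→J2
bond 5 stroke→R1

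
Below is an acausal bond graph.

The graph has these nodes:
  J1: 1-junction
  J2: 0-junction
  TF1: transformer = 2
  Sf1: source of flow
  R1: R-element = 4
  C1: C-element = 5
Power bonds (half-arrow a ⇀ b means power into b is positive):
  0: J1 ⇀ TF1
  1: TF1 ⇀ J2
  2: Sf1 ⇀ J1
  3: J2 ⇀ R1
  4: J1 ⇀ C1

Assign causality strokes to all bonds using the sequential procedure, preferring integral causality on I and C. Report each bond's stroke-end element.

bond 0 |J1
bond 1 |TF1
bond 2 |Sf1
bond 3 |J2
bond 4 |J1

#2 stroke→Sf1  (source Sf1 imposes f)
#0 stroke→J1  (J1: bond 2 brought flow, rest push out)
#4 stroke→J1  (1-jn J1 has f-setter on 2)
#1 stroke→TF1  (TF1: transformer flips bond 0)
#3 stroke→J2  (J2: last free bond brings effort in)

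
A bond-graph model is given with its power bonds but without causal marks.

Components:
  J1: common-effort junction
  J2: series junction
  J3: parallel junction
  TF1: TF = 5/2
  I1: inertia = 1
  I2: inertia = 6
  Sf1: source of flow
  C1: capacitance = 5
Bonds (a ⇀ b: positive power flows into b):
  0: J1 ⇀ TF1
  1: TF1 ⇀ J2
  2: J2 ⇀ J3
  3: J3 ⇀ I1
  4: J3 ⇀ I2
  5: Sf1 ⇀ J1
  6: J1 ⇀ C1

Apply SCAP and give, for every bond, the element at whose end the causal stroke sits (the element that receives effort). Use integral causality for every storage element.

β5 stroke→Sf1  (Sf1: flow source, stroke at near end)
β3 stroke→I1  (prefer integral on I1)
β4 stroke→I2  (I2: I, integral causality)
β2 stroke→J3  (J3: last free bond brings effort in)
β1 stroke→J2  (J2: bond 2 brought flow, rest push out)
β0 stroke→TF1  (TF TF1: opposite of bond 1)
β6 stroke→J1  (J1: last free bond brings effort in)

β0 |TF1
β1 |J2
β2 |J3
β3 |I1
β4 |I2
β5 |Sf1
β6 |J1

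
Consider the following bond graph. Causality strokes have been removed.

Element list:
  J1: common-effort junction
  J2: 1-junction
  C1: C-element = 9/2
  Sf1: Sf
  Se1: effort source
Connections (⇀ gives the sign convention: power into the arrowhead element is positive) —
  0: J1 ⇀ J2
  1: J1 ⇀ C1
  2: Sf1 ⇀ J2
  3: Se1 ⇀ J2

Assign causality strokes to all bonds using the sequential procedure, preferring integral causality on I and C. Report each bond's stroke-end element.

#0 |J2
#1 |J1
#2 |Sf1
#3 |J2

bond 2 |Sf1  (Sf1: flow source, stroke at near end)
bond 3 |J2  (source Se1 imposes e)
bond 0 |J2  (J2: bond 2 brought flow, rest push out)
bond 1 |J1  (J1: last free bond brings effort in)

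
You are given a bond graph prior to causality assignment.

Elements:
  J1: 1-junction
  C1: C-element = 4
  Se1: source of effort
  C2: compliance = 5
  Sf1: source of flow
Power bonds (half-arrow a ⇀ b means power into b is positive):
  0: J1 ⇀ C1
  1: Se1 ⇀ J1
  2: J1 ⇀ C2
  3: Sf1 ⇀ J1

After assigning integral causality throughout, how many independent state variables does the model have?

2  (C1, C2 all integral)

β1 stroke→J1  (Se1 fixes effort; stroke away)
β3 stroke→Sf1  (source Sf1 imposes f)
β0 stroke→J1  (common-f at J1 fixed by 3)
β2 stroke→J1  (J1: bond 3 brought flow, rest push out)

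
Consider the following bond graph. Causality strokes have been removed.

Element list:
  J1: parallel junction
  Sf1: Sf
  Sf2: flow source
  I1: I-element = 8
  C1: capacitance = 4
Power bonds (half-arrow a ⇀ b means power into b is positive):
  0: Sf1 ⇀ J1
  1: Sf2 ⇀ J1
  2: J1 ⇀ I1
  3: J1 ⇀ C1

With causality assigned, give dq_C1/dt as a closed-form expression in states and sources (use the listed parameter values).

dq_C1/dt = F_Sf1 + F_Sf2 - p_I1/8

b0 stroke at Sf1  (Sf1 (Sf) sets flow on bond)
b1 stroke at Sf2  (Sf2 (Sf) sets flow on bond)
b2 stroke at I1  (I1 outputs flow p/I1)
b3 stroke at J1  (only one effort-in slot at J1)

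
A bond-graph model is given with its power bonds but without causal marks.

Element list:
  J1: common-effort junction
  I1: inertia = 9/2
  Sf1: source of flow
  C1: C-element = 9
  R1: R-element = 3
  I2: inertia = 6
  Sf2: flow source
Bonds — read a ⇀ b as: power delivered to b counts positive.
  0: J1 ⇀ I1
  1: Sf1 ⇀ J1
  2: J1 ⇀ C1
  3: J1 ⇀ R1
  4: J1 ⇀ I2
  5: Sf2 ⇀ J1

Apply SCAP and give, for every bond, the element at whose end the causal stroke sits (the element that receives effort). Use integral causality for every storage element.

bond 1 |Sf1  (Sf1: flow source, stroke at near end)
bond 5 |Sf2  (Sf2: flow source, stroke at near end)
bond 0 |I1  (I1: I, integral causality)
bond 2 |J1  (C1: C, integral causality)
bond 3 |R1  (0-jn J1 has e-setter on 2)
bond 4 |I2  (J1: bond 2 brought effort, rest push out)

β0 stroke→I1
β1 stroke→Sf1
β2 stroke→J1
β3 stroke→R1
β4 stroke→I2
β5 stroke→Sf2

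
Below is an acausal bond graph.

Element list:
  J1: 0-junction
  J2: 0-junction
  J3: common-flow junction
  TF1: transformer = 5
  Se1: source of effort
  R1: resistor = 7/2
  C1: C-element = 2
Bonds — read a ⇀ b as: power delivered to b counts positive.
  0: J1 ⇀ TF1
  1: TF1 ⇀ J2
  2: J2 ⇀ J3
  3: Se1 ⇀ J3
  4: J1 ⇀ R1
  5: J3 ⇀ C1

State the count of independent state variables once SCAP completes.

#3 stroke at J3  (Se1: effort source, stroke at far end)
#5 stroke at J3  (prefer integral on C1)
#2 stroke at J2  (J3: last free bond brings flow in)
#1 stroke at TF1  (J2: bond 2 brought effort, rest push out)
#0 stroke at J1  (through TF1, causality passes straight; one stroke at TF1)
#4 stroke at R1  (J1 effort already set via bond 0)

1  (C1 all integral)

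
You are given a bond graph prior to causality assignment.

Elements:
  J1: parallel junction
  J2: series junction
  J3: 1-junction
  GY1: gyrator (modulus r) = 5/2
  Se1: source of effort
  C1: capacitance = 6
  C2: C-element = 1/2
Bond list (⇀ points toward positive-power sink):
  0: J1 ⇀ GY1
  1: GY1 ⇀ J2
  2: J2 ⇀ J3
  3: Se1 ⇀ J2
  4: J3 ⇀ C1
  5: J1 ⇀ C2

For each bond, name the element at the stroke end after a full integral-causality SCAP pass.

#0 |GY1
#1 |GY1
#2 |J2
#3 |J2
#4 |J3
#5 |J1

b3 |J2  (Se1: effort source, stroke at far end)
b4 |J3  (prefer integral on C1)
b2 |J2  (J3 needs exactly one f-in)
b1 |GY1  (J2: last free bond brings flow in)
b0 |GY1  (GY GY1: same side as bond 1)
b5 |J1  (J1 needs exactly one e-in)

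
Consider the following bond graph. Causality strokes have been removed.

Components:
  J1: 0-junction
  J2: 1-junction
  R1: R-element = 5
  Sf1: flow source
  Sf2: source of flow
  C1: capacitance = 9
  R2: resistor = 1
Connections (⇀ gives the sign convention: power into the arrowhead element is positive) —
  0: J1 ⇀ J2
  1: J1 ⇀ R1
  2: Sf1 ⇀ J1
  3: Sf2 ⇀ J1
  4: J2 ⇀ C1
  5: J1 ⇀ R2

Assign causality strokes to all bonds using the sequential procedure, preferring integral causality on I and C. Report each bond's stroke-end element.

#0 stroke→J1
#1 stroke→R1
#2 stroke→Sf1
#3 stroke→Sf2
#4 stroke→J2
#5 stroke→R2

bond 2 |Sf1  (source Sf1 imposes f)
bond 3 |Sf2  (Sf2 fixes flow; stroke at Sf2)
bond 4 |J2  (prefer integral on C1)
bond 0 |J1  (J2 needs exactly one f-in)
bond 1 |R1  (J1: bond 0 brought effort, rest push out)
bond 5 |R2  (0-jn J1 has e-setter on 0)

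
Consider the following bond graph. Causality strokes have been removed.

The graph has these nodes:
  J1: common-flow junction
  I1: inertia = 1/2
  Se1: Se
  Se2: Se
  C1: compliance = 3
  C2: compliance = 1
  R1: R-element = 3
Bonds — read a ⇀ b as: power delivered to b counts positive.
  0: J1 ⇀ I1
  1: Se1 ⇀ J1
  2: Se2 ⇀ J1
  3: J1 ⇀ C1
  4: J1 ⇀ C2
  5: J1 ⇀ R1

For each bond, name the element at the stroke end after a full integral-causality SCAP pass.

bond 1 |J1  (Se1 (Se) sets effort on bond)
bond 2 |J1  (source Se2 imposes e)
bond 0 |I1  (I1 integral (f out))
bond 3 |J1  (common-f at J1 fixed by 0)
bond 4 |J1  (common-f at J1 fixed by 0)
bond 5 |J1  (1-jn J1 has f-setter on 0)

β0 |I1
β1 |J1
β2 |J1
β3 |J1
β4 |J1
β5 |J1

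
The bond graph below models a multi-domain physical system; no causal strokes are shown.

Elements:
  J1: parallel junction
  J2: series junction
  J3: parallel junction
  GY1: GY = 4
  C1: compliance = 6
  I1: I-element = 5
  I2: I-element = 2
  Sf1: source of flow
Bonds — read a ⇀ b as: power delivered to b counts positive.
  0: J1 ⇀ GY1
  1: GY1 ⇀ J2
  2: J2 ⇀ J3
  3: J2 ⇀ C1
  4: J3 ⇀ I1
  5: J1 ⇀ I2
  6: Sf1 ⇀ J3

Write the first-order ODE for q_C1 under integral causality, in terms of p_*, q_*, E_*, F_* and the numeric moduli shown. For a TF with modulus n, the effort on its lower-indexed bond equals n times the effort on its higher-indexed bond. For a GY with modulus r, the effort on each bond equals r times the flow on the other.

bond 6 stroke→Sf1  (Sf1 fixes flow; stroke at Sf1)
bond 3 stroke→J2  (prefer integral on C1)
bond 4 stroke→I1  (I1 outputs flow p/I1)
bond 2 stroke→J3  (J3: last free bond brings effort in)
bond 1 stroke→J2  (common-f at J2 fixed by 2)
bond 0 stroke→J1  (GY GY1: same side as bond 1)
bond 5 stroke→I2  (J1: bond 0 brought effort, rest push out)

dq_C1/dt = -F_Sf1 + p_I1/5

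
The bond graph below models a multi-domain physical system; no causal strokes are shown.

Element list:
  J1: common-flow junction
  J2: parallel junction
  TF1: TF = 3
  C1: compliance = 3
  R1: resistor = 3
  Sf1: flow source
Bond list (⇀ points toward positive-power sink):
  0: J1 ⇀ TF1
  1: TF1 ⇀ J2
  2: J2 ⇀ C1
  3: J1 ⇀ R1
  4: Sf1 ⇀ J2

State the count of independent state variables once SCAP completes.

bond 4 →Sf1  (Sf1 (Sf) sets flow on bond)
bond 2 →J2  (prefer integral on C1)
bond 1 →TF1  (common-e at J2 fixed by 2)
bond 0 →J1  (TF1: transformer flips bond 1)
bond 3 →R1  (J1: last free bond brings flow in)

1  (C1 all integral)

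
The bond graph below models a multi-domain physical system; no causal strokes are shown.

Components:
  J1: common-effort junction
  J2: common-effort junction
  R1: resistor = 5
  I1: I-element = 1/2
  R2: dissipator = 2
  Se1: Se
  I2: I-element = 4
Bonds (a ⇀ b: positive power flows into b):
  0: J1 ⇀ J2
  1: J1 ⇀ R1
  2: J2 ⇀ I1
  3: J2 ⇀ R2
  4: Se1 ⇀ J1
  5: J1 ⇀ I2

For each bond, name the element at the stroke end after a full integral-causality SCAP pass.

b4 stroke at J1  (Se1 fixes effort; stroke away)
b0 stroke at J2  (J1: bond 4 brought effort, rest push out)
b1 stroke at R1  (J1 effort already set via bond 4)
b5 stroke at I2  (0-jn J1 has e-setter on 4)
b2 stroke at I1  (J2: bond 0 brought effort, rest push out)
b3 stroke at R2  (common-e at J2 fixed by 0)

β0 stroke→J2
β1 stroke→R1
β2 stroke→I1
β3 stroke→R2
β4 stroke→J1
β5 stroke→I2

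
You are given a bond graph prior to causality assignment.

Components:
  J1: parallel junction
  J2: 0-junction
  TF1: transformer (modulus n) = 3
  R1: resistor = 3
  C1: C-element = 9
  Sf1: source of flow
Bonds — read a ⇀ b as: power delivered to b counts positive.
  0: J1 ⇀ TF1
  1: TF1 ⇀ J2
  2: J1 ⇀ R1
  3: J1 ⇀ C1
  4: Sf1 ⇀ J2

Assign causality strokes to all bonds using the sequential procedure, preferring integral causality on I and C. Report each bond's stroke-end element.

b0 stroke→TF1
b1 stroke→J2
b2 stroke→R1
b3 stroke→J1
b4 stroke→Sf1

b4 →Sf1  (Sf1: flow source, stroke at near end)
b1 →J2  (J2: last free bond brings effort in)
b0 →TF1  (TF1: transformer flips bond 1)
b3 →J1  (C1 integral (e out))
b2 →R1  (common-e at J1 fixed by 3)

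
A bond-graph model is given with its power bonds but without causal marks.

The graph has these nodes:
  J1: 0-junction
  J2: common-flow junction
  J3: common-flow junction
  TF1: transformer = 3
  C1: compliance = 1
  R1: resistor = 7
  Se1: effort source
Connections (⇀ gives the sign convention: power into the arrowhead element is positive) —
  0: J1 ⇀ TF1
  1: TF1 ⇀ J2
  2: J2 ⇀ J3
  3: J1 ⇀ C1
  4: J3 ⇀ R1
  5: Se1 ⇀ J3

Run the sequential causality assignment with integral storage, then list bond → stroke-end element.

#0 |TF1
#1 |J2
#2 |J3
#3 |J1
#4 |R1
#5 |J3

#5 →J3  (Se1: effort source, stroke at far end)
#3 →J1  (C1 integral (e out))
#0 →TF1  (0-jn J1 has e-setter on 3)
#1 →J2  (TF1 one-in-one-out from 0)
#2 →J3  (closing 1-jn rule on J2)
#4 →R1  (closing 1-jn rule on J3)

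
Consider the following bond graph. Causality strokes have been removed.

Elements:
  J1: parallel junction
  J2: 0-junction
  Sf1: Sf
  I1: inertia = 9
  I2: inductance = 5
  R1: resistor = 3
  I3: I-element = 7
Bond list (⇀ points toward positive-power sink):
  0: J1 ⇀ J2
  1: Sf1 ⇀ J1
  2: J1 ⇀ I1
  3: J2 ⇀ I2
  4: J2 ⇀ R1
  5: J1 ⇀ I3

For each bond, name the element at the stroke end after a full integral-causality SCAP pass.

b1 →Sf1  (Sf1 fixes flow; stroke at Sf1)
b2 →I1  (I1: I, integral causality)
b3 →I2  (I2: I, integral causality)
b5 →I3  (I3 outputs flow p/I3)
b0 →J1  (J1: last free bond brings effort in)
b4 →J2  (J2 needs exactly one e-in)

#0 |J1
#1 |Sf1
#2 |I1
#3 |I2
#4 |J2
#5 |I3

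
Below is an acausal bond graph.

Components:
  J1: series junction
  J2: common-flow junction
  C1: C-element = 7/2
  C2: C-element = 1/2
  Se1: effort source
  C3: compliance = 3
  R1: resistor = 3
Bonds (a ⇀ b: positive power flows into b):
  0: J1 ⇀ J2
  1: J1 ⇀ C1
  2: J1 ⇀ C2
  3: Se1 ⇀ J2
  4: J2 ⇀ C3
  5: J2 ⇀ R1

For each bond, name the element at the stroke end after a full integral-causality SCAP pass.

b0 stroke at J2
b1 stroke at J1
b2 stroke at J1
b3 stroke at J2
b4 stroke at J2
b5 stroke at R1

bond 3 |J2  (Se1 fixes effort; stroke away)
bond 1 |J1  (C1 integral (e out))
bond 2 |J1  (prefer integral on C2)
bond 0 |J2  (J1 needs exactly one f-in)
bond 4 |J2  (C3 outputs effort q/C3)
bond 5 |R1  (J2: last free bond brings flow in)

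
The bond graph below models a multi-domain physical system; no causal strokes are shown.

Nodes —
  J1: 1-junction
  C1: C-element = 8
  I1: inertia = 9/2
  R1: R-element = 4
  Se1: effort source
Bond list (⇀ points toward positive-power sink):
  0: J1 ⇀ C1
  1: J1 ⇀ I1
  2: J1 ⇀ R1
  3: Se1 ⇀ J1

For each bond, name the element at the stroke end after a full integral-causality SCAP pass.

#0 →J1
#1 →I1
#2 →J1
#3 →J1

bond 3 stroke→J1  (Se1 (Se) sets effort on bond)
bond 0 stroke→J1  (prefer integral on C1)
bond 1 stroke→I1  (I1: I, integral causality)
bond 2 stroke→J1  (common-f at J1 fixed by 1)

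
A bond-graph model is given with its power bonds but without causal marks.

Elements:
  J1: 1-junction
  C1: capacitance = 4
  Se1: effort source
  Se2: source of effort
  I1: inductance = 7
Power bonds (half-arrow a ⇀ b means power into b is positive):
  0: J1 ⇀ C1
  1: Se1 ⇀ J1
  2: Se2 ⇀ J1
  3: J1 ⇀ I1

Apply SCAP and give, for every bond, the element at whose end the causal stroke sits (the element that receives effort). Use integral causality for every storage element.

bond 0 |J1
bond 1 |J1
bond 2 |J1
bond 3 |I1

β1 stroke→J1  (Se1 (Se) sets effort on bond)
β2 stroke→J1  (Se2 fixes effort; stroke away)
β0 stroke→J1  (C1 integral (e out))
β3 stroke→I1  (closing 1-jn rule on J1)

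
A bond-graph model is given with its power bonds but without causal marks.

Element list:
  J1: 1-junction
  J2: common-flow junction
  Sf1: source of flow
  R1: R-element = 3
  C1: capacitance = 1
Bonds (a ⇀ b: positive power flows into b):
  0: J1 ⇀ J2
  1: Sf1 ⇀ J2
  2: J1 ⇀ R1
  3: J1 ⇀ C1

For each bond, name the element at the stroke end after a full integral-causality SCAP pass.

b0 stroke→J2
b1 stroke→Sf1
b2 stroke→J1
b3 stroke→J1

b1 →Sf1  (Sf1: flow source, stroke at near end)
b0 →J2  (J2 flow already set via bond 1)
b2 →J1  (J1: bond 0 brought flow, rest push out)
b3 →J1  (J1: bond 0 brought flow, rest push out)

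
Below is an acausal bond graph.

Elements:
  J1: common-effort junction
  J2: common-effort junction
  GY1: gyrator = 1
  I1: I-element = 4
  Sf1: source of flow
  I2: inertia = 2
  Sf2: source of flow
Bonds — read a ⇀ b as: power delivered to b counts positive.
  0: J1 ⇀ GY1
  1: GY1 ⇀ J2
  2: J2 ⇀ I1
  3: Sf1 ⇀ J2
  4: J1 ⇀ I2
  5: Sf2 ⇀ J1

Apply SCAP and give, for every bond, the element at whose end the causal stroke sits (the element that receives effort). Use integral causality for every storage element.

β3 →Sf1  (Sf1 (Sf) sets flow on bond)
β5 →Sf2  (Sf2 fixes flow; stroke at Sf2)
β2 →I1  (I1 outputs flow p/I1)
β1 →J2  (closing 0-jn rule on J2)
β0 →J1  (GY GY1: same side as bond 1)
β4 →I2  (0-jn J1 has e-setter on 0)

β0 |J1
β1 |J2
β2 |I1
β3 |Sf1
β4 |I2
β5 |Sf2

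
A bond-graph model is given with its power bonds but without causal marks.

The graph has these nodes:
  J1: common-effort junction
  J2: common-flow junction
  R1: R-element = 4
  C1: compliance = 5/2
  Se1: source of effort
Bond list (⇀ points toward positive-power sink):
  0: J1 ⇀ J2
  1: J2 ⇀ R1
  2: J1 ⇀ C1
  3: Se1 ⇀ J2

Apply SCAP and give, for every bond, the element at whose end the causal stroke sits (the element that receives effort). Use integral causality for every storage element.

b0 stroke at J2
b1 stroke at R1
b2 stroke at J1
b3 stroke at J2

β3 stroke at J2  (Se1 fixes effort; stroke away)
β2 stroke at J1  (C1 integral (e out))
β0 stroke at J2  (common-e at J1 fixed by 2)
β1 stroke at R1  (only one flow-in slot at J2)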